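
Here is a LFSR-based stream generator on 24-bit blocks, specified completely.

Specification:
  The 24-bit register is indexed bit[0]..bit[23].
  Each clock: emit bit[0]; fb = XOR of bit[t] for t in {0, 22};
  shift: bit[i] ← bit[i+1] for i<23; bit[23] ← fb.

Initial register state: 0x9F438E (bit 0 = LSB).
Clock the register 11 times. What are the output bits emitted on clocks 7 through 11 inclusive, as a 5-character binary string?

01110

reg_0 = 0x9F438E
clock 1: out=0, reg = 0x4FA1C7
clock 2: out=1, reg = 0x27D0E3
clock 3: out=1, reg = 0x93E871
clock 4: out=1, reg = 0xC9F438
clock 5: out=0, reg = 0xE4FA1C
clock 6: out=0, reg = 0xF27D0E
clock 7: out=0, reg = 0xF93E87
clock 8: out=1, reg = 0x7C9F43
clock 9: out=1, reg = 0x3E4FA1
clock 10: out=1, reg = 0x9F27D0
clock 11: out=0, reg = 0x4F93E8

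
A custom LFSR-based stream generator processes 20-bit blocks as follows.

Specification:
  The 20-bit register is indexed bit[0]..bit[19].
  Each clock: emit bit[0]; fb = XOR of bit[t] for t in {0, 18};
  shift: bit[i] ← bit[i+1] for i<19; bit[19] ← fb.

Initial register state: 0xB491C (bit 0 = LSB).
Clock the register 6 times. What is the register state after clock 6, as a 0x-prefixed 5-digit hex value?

reg_0 = 0xB491C
clock 1: out=0, reg = 0x5A48E
clock 2: out=0, reg = 0xAD247
clock 3: out=1, reg = 0xD6923
clock 4: out=1, reg = 0x6B491
clock 5: out=1, reg = 0x35A48
clock 6: out=0, reg = 0x1AD24

0x1AD24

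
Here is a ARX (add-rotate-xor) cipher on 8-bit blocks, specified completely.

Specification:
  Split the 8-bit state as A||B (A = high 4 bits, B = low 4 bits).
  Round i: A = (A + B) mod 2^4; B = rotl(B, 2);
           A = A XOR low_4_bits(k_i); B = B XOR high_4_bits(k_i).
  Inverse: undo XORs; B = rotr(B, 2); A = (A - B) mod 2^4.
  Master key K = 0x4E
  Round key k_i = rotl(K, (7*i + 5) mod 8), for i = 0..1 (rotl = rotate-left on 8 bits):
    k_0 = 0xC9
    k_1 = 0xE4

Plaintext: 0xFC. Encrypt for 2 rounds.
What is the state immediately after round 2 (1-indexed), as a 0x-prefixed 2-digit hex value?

s_0 = plaintext = 0xFC
s_1 = Round(s_0, k_0) = 0x2F
s_2 = Round(s_1, k_1) = 0x51

0x51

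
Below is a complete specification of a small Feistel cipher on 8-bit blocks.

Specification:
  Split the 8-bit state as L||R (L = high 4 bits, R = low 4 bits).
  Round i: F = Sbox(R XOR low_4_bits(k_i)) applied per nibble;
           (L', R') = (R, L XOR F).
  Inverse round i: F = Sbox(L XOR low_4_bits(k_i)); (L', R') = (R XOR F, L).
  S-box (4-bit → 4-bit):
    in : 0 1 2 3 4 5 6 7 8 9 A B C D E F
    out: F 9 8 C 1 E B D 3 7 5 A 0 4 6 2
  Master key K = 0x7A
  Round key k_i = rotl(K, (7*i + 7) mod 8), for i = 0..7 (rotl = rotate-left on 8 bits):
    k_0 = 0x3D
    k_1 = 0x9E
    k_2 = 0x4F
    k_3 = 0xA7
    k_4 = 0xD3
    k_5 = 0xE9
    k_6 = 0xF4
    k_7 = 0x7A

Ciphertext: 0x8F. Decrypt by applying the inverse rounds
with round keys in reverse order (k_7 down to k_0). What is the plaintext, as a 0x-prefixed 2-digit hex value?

s_0 = ciphertext = 0x8F
s_1 = InvRound(s_0, k_7) = 0x78
s_2 = InvRound(s_1, k_6) = 0x47
s_3 = InvRound(s_2, k_5) = 0x34
s_4 = InvRound(s_3, k_4) = 0xB3
s_5 = InvRound(s_4, k_3) = 0x3B
s_6 = InvRound(s_5, k_2) = 0xB3
s_7 = InvRound(s_6, k_1) = 0xDB
s_8 = InvRound(s_7, k_0) = 0x4D

0x4D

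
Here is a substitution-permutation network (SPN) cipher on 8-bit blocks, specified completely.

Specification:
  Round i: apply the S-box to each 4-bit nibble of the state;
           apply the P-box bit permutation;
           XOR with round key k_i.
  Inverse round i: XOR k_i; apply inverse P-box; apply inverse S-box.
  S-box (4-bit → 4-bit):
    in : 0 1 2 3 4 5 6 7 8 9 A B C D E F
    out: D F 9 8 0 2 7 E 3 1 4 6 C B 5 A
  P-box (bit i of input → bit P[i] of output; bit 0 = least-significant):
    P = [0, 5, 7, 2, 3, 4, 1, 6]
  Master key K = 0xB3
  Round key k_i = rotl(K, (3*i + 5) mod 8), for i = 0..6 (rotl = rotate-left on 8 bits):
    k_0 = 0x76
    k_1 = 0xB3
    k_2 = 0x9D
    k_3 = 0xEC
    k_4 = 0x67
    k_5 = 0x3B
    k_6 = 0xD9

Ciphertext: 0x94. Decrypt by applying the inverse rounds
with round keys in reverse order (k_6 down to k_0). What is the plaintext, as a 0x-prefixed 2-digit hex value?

s_0 = ciphertext = 0x94
s_1 = InvRound(s_0, k_6) = 0x22
s_2 = InvRound(s_1, k_5) = 0x89
s_3 = InvRound(s_2, k_4) = 0x07
s_4 = InvRound(s_3, k_3) = 0x06
s_5 = InvRound(s_4, k_2) = 0x6E
s_6 = InvRound(s_5, k_1) = 0xD0
s_7 = InvRound(s_6, k_0) = 0xA7

0xA7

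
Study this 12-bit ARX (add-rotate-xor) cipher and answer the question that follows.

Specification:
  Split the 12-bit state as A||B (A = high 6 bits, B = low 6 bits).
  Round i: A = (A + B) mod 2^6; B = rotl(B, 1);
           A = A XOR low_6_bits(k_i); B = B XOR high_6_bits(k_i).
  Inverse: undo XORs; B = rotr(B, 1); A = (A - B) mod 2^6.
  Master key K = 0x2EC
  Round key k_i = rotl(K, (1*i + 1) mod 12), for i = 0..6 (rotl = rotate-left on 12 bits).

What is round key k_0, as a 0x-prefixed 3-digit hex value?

0x5D8

K = 0x2EC
k_0 = rotl(K, (1*0+1) mod 12) = rotl(K, 1) = 0x5D8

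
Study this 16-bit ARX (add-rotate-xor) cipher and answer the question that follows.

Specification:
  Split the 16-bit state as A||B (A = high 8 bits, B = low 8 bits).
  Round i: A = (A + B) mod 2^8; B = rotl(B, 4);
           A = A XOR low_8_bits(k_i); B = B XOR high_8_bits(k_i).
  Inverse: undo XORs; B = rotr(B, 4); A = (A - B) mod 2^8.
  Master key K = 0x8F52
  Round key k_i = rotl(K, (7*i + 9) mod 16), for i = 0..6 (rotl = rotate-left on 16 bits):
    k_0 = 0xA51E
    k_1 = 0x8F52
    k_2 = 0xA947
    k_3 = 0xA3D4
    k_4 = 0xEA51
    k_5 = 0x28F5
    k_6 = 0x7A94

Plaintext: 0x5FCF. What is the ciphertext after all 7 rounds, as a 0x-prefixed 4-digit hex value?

0x8620

s_0 = plaintext = 0x5FCF
s_1 = Round(s_0, k_0) = 0x3059
s_2 = Round(s_1, k_1) = 0xDB1A
s_3 = Round(s_2, k_2) = 0xB208
s_4 = Round(s_3, k_3) = 0x6E23
s_5 = Round(s_4, k_4) = 0xC0D8
s_6 = Round(s_5, k_5) = 0x6DA5
s_7 = Round(s_6, k_6) = 0x8620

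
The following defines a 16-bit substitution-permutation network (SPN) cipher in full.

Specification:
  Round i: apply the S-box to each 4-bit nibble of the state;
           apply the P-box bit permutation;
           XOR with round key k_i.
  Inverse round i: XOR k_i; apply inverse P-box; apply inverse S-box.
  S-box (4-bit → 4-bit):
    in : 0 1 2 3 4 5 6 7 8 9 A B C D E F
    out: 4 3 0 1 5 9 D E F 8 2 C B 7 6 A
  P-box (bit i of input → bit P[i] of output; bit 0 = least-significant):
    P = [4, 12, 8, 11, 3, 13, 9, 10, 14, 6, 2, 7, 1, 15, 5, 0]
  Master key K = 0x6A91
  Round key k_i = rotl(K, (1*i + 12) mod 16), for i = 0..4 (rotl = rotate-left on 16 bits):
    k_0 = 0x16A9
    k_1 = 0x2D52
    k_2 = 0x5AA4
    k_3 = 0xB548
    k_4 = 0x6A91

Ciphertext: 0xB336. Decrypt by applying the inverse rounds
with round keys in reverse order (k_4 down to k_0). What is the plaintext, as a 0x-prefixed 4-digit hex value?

0x9844

s_0 = ciphertext = 0xB336
s_1 = InvRound(s_0, k_4) = 0x8627
s_2 = InvRound(s_1, k_3) = 0x6EDE
s_3 = InvRound(s_2, k_2) = 0x4AC1
s_4 = InvRound(s_3, k_1) = 0x5574
s_5 = InvRound(s_4, k_0) = 0x9844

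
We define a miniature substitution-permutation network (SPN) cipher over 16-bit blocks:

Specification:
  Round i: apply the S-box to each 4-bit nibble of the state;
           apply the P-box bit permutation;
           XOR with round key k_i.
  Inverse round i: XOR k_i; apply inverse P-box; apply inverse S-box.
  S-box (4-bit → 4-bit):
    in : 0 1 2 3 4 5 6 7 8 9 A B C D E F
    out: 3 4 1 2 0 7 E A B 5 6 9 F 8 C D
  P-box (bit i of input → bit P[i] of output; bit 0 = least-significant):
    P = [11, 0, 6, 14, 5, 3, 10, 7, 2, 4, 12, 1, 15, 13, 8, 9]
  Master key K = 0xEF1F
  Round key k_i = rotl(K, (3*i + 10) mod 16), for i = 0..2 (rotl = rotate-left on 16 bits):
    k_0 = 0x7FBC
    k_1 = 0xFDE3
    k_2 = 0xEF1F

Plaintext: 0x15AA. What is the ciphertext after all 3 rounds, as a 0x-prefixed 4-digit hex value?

s_0 = plaintext = 0x15AA
s_1 = Round(s_0, k_0) = 0x6AE1
s_2 = Round(s_1, k_1) = 0xCA33
s_3 = Round(s_2, k_2) = 0x5C06

0x5C06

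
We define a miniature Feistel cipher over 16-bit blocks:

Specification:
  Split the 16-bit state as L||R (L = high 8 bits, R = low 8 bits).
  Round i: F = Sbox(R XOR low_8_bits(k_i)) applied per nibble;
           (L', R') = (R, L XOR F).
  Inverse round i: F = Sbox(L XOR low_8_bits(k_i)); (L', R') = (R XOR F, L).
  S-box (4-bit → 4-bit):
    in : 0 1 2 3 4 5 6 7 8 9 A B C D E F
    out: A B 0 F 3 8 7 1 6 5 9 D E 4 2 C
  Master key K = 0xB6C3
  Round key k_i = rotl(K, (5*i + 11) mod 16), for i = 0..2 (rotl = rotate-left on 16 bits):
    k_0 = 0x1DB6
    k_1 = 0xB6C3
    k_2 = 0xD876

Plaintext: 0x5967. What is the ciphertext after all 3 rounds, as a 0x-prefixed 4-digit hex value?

s_0 = plaintext = 0x5967
s_1 = Round(s_0, k_0) = 0x6712
s_2 = Round(s_1, k_1) = 0x122C
s_3 = Round(s_2, k_2) = 0x2C9B

0x2C9B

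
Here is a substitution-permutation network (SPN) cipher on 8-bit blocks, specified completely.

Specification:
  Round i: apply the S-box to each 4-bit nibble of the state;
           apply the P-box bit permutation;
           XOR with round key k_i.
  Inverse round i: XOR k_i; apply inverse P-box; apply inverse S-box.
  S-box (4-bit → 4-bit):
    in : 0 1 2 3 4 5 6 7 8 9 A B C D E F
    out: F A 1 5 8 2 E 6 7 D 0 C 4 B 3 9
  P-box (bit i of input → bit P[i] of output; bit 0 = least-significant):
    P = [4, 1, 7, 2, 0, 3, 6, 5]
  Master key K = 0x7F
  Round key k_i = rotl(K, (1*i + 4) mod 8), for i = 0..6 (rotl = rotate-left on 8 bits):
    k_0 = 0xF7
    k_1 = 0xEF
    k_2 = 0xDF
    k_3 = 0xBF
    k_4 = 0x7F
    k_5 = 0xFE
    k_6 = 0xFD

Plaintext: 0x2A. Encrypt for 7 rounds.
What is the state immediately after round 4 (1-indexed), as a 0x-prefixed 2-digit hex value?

s_0 = plaintext = 0x2A
s_1 = Round(s_0, k_0) = 0xF6
s_2 = Round(s_1, k_1) = 0x48
s_3 = Round(s_2, k_2) = 0x6D
s_4 = Round(s_3, k_3) = 0xC1
s_5 = Round(s_4, k_4) = 0x39
s_6 = Round(s_5, k_5) = 0x2B
s_7 = Round(s_6, k_6) = 0x78

0xC1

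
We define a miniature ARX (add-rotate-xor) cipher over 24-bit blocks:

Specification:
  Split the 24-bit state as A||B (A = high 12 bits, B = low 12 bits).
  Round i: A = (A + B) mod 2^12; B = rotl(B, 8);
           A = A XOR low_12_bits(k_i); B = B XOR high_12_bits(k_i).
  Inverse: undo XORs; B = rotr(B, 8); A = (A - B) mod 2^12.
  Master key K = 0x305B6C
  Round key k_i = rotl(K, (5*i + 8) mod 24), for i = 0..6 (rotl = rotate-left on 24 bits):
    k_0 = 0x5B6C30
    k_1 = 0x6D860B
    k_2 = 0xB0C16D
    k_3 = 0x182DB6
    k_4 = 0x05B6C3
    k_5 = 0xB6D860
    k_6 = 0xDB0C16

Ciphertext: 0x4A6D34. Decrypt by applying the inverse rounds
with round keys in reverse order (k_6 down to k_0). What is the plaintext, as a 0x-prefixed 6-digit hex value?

s_0 = ciphertext = 0x4A6D34
s_1 = InvRound(s_0, k_6) = 0x070840
s_2 = InvRound(s_1, k_5) = 0x53D2D3
s_3 = InvRound(s_2, k_4) = 0xB7C882
s_4 = InvRound(s_3, k_3) = 0x6C1009
s_5 = InvRound(s_4, k_2) = 0x75105B
s_6 = InvRound(s_5, k_1) = 0x924836
s_7 = InvRound(s_6, k_0) = 0xD0780D

0xD0780D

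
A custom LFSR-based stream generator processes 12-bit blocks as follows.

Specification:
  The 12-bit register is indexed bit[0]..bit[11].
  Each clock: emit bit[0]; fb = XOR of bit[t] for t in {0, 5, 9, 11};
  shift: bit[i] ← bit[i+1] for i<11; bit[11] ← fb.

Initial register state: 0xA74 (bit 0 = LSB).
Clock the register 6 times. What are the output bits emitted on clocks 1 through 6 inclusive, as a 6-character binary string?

reg_0 = 0xA74
clock 1: out=0, reg = 0xD3A
clock 2: out=0, reg = 0x69D
clock 3: out=1, reg = 0x34E
clock 4: out=0, reg = 0x9A7
clock 5: out=1, reg = 0xCD3
clock 6: out=1, reg = 0x669

001011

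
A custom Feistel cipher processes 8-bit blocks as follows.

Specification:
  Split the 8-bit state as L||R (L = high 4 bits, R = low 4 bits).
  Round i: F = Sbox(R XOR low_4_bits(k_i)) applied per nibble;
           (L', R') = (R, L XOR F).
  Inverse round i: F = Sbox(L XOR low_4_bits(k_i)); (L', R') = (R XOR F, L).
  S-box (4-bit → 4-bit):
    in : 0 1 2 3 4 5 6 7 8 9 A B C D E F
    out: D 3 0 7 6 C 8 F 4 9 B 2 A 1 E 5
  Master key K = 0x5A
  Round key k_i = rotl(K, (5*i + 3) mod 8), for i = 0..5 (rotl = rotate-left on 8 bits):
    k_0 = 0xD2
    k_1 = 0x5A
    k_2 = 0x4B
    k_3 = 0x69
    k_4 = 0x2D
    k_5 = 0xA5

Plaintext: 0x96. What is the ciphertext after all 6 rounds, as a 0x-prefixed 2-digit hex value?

s_0 = plaintext = 0x96
s_1 = Round(s_0, k_0) = 0x6F
s_2 = Round(s_1, k_1) = 0xFA
s_3 = Round(s_2, k_2) = 0xAC
s_4 = Round(s_3, k_3) = 0xC6
s_5 = Round(s_4, k_4) = 0x6E
s_6 = Round(s_5, k_5) = 0xE4

0xE4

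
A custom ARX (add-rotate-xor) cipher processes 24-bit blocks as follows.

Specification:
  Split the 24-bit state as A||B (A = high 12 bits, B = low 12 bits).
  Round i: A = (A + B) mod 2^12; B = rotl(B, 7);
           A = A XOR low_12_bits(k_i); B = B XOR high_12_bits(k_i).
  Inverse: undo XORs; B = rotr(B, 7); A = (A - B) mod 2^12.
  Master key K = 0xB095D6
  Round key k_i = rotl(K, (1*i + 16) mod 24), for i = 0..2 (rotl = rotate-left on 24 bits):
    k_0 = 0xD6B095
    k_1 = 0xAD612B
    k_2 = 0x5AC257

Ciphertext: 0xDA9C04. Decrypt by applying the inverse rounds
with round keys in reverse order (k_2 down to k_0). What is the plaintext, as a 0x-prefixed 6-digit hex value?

s_0 = ciphertext = 0xDA9C04
s_1 = InvRound(s_0, k_2) = 0xAEB513
s_2 = InvRound(s_1, k_1) = 0x3018BF
s_3 = InvRound(s_2, k_0) = 0x909A8B

0x909A8B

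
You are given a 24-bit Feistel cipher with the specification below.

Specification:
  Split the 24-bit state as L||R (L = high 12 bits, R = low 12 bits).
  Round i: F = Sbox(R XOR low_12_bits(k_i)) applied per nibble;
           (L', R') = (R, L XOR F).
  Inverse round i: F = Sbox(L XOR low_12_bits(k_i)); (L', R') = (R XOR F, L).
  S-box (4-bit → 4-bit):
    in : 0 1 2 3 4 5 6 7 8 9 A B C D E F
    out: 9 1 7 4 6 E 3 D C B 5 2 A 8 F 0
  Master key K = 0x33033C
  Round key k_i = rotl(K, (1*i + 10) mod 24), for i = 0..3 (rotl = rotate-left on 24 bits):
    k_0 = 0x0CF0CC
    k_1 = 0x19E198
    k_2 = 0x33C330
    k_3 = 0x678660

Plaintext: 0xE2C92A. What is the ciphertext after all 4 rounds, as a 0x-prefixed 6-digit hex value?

s_0 = plaintext = 0xE2C92A
s_1 = Round(s_0, k_0) = 0x92A5DF
s_2 = Round(s_1, k_1) = 0x5DFF47
s_3 = Round(s_2, k_2) = 0xF47F02
s_4 = Round(s_3, k_3) = 0xF02470

0xF02470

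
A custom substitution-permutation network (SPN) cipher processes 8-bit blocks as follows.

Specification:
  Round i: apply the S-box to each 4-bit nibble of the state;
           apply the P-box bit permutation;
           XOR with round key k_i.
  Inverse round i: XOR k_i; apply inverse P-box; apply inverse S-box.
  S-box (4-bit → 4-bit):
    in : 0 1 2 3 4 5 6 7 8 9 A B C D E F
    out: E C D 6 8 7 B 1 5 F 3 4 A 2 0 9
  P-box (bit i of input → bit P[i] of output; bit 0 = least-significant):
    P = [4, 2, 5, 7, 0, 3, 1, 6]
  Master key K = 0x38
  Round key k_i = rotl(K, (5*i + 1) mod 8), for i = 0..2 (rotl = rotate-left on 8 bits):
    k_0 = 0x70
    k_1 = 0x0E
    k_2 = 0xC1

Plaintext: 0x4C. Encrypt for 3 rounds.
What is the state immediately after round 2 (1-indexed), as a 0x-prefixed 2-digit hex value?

0x8C

s_0 = plaintext = 0x4C
s_1 = Round(s_0, k_0) = 0xB4
s_2 = Round(s_1, k_1) = 0x8C
s_3 = Round(s_2, k_2) = 0x46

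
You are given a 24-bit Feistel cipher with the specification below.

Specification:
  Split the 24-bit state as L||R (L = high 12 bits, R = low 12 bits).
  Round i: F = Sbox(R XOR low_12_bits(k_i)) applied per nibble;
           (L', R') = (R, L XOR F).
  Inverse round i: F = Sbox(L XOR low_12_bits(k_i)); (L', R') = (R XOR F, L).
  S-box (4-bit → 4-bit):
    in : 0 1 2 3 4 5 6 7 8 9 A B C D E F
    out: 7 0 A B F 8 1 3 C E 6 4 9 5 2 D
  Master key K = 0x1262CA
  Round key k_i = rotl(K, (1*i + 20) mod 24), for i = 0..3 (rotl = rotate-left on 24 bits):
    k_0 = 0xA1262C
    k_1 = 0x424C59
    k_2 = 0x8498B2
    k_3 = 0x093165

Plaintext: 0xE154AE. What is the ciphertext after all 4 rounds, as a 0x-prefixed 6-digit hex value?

0x38A242

s_0 = plaintext = 0xE154AE
s_1 = Round(s_0, k_0) = 0x4AE4DF
s_2 = Round(s_1, k_1) = 0x4DF86F
s_3 = Round(s_2, k_2) = 0x86F38A
s_4 = Round(s_3, k_3) = 0x38A242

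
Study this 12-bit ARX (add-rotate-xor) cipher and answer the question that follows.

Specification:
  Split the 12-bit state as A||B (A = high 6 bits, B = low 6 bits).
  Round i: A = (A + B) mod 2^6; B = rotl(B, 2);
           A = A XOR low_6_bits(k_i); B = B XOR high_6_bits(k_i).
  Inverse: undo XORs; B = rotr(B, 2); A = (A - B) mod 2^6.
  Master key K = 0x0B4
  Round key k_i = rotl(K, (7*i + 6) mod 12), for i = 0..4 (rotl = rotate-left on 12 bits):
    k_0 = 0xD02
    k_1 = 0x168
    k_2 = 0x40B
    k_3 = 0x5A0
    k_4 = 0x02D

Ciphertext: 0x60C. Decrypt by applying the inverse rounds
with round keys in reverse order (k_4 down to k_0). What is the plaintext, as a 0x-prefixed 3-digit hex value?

s_0 = ciphertext = 0x60C
s_1 = InvRound(s_0, k_4) = 0xC83
s_2 = InvRound(s_1, k_3) = 0xF55
s_3 = InvRound(s_2, k_2) = 0x951
s_4 = InvRound(s_3, k_1) = 0x205
s_5 = InvRound(s_4, k_0) = 0xB9C

0xB9C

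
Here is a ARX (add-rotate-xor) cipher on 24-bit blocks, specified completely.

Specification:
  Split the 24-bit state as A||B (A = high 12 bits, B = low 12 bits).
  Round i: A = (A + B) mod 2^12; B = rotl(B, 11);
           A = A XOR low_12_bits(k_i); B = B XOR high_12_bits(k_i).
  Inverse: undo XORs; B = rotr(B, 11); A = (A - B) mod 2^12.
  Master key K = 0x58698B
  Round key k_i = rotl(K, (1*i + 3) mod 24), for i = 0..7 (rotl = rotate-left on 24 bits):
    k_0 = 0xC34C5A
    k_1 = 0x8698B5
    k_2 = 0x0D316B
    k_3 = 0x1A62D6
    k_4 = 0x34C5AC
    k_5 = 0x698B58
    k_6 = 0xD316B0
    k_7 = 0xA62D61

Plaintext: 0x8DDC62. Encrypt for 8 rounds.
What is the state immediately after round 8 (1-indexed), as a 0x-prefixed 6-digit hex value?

s_0 = plaintext = 0x8DDC62
s_1 = Round(s_0, k_0) = 0x965A05
s_2 = Round(s_1, k_1) = 0xBDF56B
s_3 = Round(s_2, k_2) = 0x021A66
s_4 = Round(s_3, k_3) = 0x851495
s_5 = Round(s_4, k_4) = 0x94A906
s_6 = Round(s_5, k_5) = 0x90821B
s_7 = Round(s_6, k_6) = 0xD9343C
s_8 = Round(s_7, k_7) = 0xCAE87C

0xCAE87C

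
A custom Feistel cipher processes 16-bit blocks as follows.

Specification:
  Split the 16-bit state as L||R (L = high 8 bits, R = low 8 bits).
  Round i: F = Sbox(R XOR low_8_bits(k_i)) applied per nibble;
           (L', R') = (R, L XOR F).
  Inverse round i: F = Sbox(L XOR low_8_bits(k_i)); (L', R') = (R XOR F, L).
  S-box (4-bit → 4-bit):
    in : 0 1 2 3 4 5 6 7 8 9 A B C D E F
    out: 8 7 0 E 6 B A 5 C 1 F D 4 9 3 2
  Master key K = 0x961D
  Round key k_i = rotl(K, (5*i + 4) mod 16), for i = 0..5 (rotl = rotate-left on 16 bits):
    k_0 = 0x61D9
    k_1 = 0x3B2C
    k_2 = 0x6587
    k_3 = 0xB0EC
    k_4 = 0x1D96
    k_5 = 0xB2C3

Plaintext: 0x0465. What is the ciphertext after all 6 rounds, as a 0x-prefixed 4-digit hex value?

0x5303

s_0 = plaintext = 0x0465
s_1 = Round(s_0, k_0) = 0x65D0
s_2 = Round(s_1, k_1) = 0xD041
s_3 = Round(s_2, k_2) = 0x419A
s_4 = Round(s_3, k_3) = 0x9A1B
s_5 = Round(s_4, k_4) = 0x1B53
s_6 = Round(s_5, k_5) = 0x5303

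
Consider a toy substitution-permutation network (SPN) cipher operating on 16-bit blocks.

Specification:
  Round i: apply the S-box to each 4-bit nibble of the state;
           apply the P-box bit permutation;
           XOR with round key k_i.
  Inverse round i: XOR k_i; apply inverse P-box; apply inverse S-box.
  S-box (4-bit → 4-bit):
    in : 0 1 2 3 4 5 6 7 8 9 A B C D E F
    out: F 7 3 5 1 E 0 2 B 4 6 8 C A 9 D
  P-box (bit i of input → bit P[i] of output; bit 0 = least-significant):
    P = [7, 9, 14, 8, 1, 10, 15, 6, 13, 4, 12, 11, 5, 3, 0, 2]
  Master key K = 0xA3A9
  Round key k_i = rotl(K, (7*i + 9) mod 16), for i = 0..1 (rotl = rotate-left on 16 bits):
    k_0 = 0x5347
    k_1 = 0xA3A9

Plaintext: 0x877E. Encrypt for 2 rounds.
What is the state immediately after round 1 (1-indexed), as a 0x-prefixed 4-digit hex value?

s_0 = plaintext = 0x877E
s_1 = Round(s_0, k_0) = 0x56FB
s_2 = Round(s_1, k_1) = 0x22E6

0x56FB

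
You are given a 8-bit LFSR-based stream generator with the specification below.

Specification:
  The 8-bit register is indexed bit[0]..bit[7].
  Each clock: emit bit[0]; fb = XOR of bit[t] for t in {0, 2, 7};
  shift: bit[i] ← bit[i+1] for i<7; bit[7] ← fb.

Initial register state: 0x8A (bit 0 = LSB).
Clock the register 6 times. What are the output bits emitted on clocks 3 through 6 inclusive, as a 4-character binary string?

0100

reg_0 = 0x8A
clock 1: out=0, reg = 0xC5
clock 2: out=1, reg = 0xE2
clock 3: out=0, reg = 0xF1
clock 4: out=1, reg = 0x78
clock 5: out=0, reg = 0x3C
clock 6: out=0, reg = 0x9E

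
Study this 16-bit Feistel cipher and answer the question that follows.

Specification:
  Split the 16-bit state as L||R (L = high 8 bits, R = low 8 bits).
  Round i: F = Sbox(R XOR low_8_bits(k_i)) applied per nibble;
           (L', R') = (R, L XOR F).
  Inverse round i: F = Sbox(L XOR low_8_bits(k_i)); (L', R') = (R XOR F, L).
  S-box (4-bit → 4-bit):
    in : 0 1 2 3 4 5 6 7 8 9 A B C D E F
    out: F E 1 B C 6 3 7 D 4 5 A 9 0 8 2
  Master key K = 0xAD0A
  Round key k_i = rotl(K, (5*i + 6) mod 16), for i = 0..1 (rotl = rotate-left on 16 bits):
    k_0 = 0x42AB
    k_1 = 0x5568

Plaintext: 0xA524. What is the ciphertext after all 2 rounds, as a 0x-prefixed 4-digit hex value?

s_0 = plaintext = 0xA524
s_1 = Round(s_0, k_0) = 0x2477
s_2 = Round(s_1, k_1) = 0x77C6

0x77C6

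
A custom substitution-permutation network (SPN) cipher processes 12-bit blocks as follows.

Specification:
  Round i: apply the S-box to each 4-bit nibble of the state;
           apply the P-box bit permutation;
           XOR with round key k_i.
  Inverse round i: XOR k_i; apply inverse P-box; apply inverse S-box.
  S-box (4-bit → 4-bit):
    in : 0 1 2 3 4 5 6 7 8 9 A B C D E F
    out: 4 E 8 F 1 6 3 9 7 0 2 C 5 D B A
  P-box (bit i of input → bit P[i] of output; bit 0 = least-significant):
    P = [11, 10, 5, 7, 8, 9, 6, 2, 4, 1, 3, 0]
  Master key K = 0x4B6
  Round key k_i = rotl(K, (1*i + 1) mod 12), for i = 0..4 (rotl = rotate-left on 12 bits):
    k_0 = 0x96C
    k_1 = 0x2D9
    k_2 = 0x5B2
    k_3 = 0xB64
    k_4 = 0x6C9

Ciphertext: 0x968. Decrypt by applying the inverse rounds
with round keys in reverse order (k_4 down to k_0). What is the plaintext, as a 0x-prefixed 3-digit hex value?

0x30E

s_0 = ciphertext = 0x968
s_1 = InvRound(s_0, k_4) = 0x263
s_2 = InvRound(s_1, k_3) = 0xF74
s_3 = InvRound(s_2, k_2) = 0xA17
s_4 = InvRound(s_3, k_1) = 0x5B7
s_5 = InvRound(s_4, k_0) = 0x30E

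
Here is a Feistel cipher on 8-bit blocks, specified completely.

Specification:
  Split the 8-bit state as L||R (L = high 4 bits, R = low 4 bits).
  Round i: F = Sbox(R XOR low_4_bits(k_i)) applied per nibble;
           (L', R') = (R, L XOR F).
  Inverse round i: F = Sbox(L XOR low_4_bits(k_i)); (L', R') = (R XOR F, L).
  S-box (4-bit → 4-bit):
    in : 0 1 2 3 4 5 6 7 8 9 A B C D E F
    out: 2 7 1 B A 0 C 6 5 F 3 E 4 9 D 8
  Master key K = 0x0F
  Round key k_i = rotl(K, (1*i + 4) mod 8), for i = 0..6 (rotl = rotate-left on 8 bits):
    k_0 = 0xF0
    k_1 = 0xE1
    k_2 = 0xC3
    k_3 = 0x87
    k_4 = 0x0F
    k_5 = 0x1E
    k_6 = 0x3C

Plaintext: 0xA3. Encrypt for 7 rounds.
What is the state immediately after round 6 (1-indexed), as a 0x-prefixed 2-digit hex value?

s_0 = plaintext = 0xA3
s_1 = Round(s_0, k_0) = 0x31
s_2 = Round(s_1, k_1) = 0x11
s_3 = Round(s_2, k_2) = 0x10
s_4 = Round(s_3, k_3) = 0x07
s_5 = Round(s_4, k_4) = 0x75
s_6 = Round(s_5, k_5) = 0x59
s_7 = Round(s_6, k_6) = 0x95

0x59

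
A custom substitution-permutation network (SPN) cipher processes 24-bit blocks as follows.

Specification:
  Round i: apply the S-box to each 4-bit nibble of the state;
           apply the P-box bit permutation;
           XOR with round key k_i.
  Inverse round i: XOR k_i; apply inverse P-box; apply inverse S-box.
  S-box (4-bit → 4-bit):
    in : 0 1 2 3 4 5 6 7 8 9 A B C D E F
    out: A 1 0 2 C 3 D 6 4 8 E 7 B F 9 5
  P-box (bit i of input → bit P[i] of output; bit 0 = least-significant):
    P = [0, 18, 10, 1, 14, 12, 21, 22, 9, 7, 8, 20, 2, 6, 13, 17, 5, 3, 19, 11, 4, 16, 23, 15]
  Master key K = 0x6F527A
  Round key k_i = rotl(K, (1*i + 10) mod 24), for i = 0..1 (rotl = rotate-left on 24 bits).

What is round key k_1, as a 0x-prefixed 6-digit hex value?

K = 0x6F527A
k_0 = rotl(K, (1*0+10) mod 24) = rotl(K, 10) = 0x49E9BD
k_1 = rotl(K, (1*1+10) mod 24) = rotl(K, 11) = 0x93D37A

0x93D37A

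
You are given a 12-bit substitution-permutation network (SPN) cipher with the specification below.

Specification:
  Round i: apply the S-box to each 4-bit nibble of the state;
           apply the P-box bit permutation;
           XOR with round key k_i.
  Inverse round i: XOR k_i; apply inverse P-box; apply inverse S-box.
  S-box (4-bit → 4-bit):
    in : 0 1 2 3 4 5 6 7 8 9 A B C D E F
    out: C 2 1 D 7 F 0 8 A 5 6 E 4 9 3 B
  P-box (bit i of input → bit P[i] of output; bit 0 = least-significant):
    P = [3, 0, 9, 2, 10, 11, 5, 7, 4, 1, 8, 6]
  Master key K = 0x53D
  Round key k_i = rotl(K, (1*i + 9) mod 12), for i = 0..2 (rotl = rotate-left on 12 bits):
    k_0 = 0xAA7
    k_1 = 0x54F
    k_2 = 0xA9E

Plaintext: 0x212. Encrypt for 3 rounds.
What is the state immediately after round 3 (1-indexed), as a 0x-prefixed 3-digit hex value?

0x646

s_0 = plaintext = 0x212
s_1 = Round(s_0, k_0) = 0x2BF
s_2 = Round(s_1, k_1) = 0xDF2
s_3 = Round(s_2, k_2) = 0x646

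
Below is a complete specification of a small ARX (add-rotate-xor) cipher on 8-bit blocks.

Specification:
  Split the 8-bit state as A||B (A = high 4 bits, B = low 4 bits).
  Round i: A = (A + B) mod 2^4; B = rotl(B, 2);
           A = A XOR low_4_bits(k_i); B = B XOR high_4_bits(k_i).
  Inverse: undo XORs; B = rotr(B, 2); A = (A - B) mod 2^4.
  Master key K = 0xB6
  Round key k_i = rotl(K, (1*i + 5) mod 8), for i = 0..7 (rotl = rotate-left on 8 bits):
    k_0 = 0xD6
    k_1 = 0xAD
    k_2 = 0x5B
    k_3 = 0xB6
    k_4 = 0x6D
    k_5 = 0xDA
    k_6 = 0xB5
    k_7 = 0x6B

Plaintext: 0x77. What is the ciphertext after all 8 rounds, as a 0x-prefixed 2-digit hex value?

0x48

s_0 = plaintext = 0x77
s_1 = Round(s_0, k_0) = 0x80
s_2 = Round(s_1, k_1) = 0x5A
s_3 = Round(s_2, k_2) = 0x4F
s_4 = Round(s_3, k_3) = 0x54
s_5 = Round(s_4, k_4) = 0x47
s_6 = Round(s_5, k_5) = 0x10
s_7 = Round(s_6, k_6) = 0x4B
s_8 = Round(s_7, k_7) = 0x48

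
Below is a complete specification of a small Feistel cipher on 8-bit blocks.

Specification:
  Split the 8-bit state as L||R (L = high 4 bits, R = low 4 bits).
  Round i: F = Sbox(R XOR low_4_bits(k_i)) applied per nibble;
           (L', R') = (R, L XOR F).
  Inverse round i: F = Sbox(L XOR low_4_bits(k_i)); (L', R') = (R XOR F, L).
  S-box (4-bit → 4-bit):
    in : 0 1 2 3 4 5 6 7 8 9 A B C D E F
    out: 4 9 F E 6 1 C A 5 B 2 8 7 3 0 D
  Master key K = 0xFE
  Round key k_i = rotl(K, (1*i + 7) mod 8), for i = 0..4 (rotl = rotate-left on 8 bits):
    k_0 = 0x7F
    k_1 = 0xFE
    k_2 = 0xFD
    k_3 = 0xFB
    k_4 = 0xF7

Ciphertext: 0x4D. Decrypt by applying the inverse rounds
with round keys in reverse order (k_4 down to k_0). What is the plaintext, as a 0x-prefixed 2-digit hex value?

0x33

s_0 = ciphertext = 0x4D
s_1 = InvRound(s_0, k_4) = 0x34
s_2 = InvRound(s_1, k_3) = 0x13
s_3 = InvRound(s_2, k_2) = 0x41
s_4 = InvRound(s_3, k_1) = 0x34
s_5 = InvRound(s_4, k_0) = 0x33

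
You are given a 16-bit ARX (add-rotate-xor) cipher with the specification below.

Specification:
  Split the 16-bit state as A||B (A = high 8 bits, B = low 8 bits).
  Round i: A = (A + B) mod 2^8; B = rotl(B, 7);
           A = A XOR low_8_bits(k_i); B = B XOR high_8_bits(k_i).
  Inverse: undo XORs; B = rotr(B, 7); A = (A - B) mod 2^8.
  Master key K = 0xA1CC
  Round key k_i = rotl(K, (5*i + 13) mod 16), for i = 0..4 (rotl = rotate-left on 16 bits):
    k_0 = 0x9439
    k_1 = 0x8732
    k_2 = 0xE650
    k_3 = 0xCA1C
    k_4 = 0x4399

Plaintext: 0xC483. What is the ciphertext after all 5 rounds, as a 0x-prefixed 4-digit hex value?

s_0 = plaintext = 0xC483
s_1 = Round(s_0, k_0) = 0x7E55
s_2 = Round(s_1, k_1) = 0xE12D
s_3 = Round(s_2, k_2) = 0x5E70
s_4 = Round(s_3, k_3) = 0xD2F2
s_5 = Round(s_4, k_4) = 0x5D3A

0x5D3A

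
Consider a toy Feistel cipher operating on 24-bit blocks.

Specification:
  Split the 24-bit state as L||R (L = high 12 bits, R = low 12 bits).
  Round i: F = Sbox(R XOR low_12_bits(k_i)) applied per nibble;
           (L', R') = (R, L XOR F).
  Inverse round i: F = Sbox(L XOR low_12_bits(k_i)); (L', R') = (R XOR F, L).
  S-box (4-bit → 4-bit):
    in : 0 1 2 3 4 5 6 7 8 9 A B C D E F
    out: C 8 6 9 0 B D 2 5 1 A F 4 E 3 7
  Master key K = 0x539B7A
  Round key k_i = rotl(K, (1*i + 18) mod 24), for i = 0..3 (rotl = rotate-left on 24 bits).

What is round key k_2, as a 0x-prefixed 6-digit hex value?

K = 0x539B7A
k_0 = rotl(K, (1*0+18) mod 24) = rotl(K, 18) = 0xE94E6D
k_1 = rotl(K, (1*1+18) mod 24) = rotl(K, 19) = 0xD29CDB
k_2 = rotl(K, (1*2+18) mod 24) = rotl(K, 20) = 0xA539B7

0xA539B7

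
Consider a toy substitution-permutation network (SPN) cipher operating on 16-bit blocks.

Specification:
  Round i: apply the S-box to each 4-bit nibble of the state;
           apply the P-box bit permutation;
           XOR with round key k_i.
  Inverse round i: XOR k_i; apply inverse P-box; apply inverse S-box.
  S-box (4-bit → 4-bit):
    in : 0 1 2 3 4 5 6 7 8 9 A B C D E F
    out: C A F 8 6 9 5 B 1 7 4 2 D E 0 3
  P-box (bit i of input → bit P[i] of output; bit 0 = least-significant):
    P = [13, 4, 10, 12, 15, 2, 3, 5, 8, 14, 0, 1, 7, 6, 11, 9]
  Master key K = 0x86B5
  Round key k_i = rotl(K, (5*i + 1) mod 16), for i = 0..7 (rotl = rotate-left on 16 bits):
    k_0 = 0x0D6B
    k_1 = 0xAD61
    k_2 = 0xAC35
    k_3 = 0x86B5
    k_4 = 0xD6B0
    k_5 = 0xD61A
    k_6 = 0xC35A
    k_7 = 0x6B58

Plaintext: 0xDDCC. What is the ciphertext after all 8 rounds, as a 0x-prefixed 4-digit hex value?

s_0 = plaintext = 0xDDCC
s_1 = Round(s_0, k_0) = 0xF300
s_2 = Round(s_1, k_1) = 0xB98B
s_3 = Round(s_2, k_2) = 0x6D64
s_4 = Round(s_3, k_3) = 0x4A2E
s_5 = Round(s_4, k_4) = 0x5EDD
s_6 = Round(s_5, k_5) = 0xC0A6
s_7 = Round(s_6, k_6) = 0xEDD1
s_8 = Round(s_7, k_7) = 0x3B67

0x3B67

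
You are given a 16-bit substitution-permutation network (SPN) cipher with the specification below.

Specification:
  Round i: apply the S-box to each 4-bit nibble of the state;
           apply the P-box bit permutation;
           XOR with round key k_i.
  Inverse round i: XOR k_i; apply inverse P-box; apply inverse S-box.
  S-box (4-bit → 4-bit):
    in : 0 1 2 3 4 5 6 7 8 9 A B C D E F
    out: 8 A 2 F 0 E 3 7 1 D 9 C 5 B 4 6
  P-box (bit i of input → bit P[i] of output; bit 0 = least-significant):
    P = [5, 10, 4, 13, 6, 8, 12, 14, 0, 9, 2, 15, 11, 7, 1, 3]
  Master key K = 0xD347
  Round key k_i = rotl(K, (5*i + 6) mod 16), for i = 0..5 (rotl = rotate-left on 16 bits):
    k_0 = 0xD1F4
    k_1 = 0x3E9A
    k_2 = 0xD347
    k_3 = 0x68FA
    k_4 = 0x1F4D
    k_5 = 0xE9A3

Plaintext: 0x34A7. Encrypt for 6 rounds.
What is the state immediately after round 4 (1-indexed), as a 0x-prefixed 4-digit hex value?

s_0 = plaintext = 0x34A7
s_1 = Round(s_0, k_0) = 0x9D0E
s_2 = Round(s_1, k_1) = 0xF481
s_3 = Round(s_2, k_2) = 0xF785
s_4 = Round(s_3, k_3) = 0x4E2D
s_5 = Round(s_4, k_4) = 0x3A69
s_6 = Round(s_5, k_5) = 0x4058

0x4E2D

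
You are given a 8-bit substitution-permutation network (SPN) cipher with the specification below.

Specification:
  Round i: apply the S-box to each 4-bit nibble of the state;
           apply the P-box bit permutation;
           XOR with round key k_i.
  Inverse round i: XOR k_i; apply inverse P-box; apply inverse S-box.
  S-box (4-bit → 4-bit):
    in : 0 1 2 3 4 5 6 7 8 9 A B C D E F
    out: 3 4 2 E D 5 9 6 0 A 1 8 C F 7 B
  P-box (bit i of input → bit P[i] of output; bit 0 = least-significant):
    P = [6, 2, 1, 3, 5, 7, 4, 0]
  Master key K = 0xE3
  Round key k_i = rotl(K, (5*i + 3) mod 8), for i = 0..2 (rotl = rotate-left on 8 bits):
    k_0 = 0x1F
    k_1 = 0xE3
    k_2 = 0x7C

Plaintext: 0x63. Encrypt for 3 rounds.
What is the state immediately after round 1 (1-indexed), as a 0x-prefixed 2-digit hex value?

0x30

s_0 = plaintext = 0x63
s_1 = Round(s_0, k_0) = 0x30
s_2 = Round(s_1, k_1) = 0x36
s_3 = Round(s_2, k_2) = 0xA5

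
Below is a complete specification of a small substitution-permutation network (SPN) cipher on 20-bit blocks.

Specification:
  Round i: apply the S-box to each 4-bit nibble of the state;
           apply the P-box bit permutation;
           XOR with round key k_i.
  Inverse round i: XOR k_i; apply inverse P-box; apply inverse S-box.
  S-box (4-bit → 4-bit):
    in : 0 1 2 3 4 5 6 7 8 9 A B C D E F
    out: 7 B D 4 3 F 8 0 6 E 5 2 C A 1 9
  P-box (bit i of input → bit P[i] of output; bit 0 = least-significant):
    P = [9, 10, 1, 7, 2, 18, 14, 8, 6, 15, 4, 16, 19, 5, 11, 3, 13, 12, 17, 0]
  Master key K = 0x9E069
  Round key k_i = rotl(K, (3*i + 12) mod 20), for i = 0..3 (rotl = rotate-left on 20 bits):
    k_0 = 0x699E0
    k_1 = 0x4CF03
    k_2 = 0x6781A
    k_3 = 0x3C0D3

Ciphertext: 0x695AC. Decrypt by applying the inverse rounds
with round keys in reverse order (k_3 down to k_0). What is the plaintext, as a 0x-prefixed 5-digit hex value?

0x7B45E

s_0 = ciphertext = 0x695AC
s_1 = InvRound(s_0, k_3) = 0xDD258
s_2 = InvRound(s_1, k_2) = 0xAA17A
s_3 = InvRound(s_2, k_1) = 0x25A84
s_4 = InvRound(s_3, k_0) = 0x7B45E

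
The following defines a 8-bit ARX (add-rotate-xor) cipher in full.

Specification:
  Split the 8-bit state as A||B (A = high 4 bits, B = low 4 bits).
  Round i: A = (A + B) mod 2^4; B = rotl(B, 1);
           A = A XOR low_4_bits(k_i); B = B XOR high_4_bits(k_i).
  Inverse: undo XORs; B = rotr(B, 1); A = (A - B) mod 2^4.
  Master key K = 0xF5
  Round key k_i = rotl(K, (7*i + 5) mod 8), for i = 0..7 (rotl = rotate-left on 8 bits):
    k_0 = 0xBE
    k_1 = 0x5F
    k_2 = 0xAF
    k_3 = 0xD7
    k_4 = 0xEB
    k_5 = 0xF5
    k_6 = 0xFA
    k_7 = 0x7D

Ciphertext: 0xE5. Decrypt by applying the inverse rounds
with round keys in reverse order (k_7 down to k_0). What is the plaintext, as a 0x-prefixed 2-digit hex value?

0x85

s_0 = ciphertext = 0xE5
s_1 = InvRound(s_0, k_7) = 0x21
s_2 = InvRound(s_1, k_6) = 0x17
s_3 = InvRound(s_2, k_5) = 0x04
s_4 = InvRound(s_3, k_4) = 0x65
s_5 = InvRound(s_4, k_3) = 0xD4
s_6 = InvRound(s_5, k_2) = 0xB7
s_7 = InvRound(s_6, k_1) = 0x31
s_8 = InvRound(s_7, k_0) = 0x85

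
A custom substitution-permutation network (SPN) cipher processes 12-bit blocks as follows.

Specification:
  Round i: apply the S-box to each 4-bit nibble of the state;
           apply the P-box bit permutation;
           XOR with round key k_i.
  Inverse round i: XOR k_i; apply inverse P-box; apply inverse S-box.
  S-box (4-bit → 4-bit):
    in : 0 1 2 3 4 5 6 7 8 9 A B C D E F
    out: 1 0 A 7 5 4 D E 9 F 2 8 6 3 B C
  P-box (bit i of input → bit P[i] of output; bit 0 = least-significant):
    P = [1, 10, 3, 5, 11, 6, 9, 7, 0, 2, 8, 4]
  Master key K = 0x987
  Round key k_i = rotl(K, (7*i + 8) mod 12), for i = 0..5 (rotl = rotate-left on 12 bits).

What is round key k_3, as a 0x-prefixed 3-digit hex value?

0x0F3

K = 0x987
k_0 = rotl(K, (7*0+8) mod 12) = rotl(K, 8) = 0x798
k_1 = rotl(K, (7*1+8) mod 12) = rotl(K, 3) = 0xC3C
k_2 = rotl(K, (7*2+8) mod 12) = rotl(K, 10) = 0xE61
k_3 = rotl(K, (7*3+8) mod 12) = rotl(K, 5) = 0x0F3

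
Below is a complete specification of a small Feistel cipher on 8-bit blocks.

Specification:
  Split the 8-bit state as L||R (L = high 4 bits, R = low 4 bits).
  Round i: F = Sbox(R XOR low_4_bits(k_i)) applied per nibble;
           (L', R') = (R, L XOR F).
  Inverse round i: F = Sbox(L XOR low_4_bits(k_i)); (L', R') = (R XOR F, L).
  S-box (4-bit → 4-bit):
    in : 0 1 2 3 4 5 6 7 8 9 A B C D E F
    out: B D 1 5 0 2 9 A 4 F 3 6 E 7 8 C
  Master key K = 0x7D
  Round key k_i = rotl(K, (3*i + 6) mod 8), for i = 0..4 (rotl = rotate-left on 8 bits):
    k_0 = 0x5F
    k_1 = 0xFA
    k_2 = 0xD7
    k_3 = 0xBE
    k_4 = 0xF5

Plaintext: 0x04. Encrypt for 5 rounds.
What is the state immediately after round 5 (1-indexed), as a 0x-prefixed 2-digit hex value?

0x64

s_0 = plaintext = 0x04
s_1 = Round(s_0, k_0) = 0x46
s_2 = Round(s_1, k_1) = 0x6A
s_3 = Round(s_2, k_2) = 0xA1
s_4 = Round(s_3, k_3) = 0x16
s_5 = Round(s_4, k_4) = 0x64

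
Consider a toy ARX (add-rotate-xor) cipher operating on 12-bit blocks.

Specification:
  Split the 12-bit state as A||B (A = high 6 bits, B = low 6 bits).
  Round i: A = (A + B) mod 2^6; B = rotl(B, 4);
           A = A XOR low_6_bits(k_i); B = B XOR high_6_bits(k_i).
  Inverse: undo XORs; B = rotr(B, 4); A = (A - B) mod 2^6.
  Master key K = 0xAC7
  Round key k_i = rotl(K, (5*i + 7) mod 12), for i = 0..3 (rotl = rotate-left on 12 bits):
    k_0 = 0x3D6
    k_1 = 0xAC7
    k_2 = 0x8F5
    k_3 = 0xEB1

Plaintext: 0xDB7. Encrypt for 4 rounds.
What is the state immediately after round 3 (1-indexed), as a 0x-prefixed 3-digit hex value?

0x112

s_0 = plaintext = 0xDB7
s_1 = Round(s_0, k_0) = 0xEF2
s_2 = Round(s_1, k_1) = 0xA87
s_3 = Round(s_2, k_2) = 0x112
s_4 = Round(s_3, k_3) = 0x9DE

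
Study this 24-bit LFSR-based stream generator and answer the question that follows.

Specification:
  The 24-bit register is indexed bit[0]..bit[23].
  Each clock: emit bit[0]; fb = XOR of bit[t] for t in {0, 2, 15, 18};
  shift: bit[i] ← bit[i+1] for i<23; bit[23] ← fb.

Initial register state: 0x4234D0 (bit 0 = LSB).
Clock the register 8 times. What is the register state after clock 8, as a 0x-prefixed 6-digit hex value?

0x704234

reg_0 = 0x4234D0
clock 1: out=0, reg = 0x211A68
clock 2: out=0, reg = 0x108D34
clock 3: out=0, reg = 0x08469A
clock 4: out=0, reg = 0x04234D
clock 5: out=1, reg = 0x8211A6
clock 6: out=0, reg = 0xC108D3
clock 7: out=1, reg = 0xE08469
clock 8: out=1, reg = 0x704234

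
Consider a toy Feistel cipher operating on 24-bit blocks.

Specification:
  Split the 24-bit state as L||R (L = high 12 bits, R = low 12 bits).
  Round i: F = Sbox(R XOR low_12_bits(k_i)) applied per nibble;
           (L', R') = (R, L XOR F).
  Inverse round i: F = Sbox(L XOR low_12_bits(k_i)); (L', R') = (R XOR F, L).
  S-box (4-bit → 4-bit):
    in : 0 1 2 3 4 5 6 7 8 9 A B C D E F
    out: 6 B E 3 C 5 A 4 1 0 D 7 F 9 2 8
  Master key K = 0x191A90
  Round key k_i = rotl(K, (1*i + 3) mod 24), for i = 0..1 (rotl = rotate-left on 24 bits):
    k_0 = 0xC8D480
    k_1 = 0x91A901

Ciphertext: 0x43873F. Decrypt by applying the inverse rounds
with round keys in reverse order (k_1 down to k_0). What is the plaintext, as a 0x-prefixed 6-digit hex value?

0x920E0F

s_0 = ciphertext = 0x43873F
s_1 = InvRound(s_0, k_1) = 0xE0F438
s_2 = InvRound(s_1, k_0) = 0x920E0F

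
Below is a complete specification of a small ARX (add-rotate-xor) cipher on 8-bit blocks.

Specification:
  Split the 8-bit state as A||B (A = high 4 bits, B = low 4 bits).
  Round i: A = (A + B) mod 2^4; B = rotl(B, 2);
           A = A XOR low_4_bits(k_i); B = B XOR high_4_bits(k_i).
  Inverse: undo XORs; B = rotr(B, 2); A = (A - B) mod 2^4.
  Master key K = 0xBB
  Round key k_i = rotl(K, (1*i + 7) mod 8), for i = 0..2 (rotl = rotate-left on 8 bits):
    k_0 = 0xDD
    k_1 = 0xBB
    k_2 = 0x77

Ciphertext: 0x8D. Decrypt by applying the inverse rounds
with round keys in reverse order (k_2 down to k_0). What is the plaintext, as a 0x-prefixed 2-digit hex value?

0x16

s_0 = ciphertext = 0x8D
s_1 = InvRound(s_0, k_2) = 0x5A
s_2 = InvRound(s_1, k_1) = 0xA4
s_3 = InvRound(s_2, k_0) = 0x16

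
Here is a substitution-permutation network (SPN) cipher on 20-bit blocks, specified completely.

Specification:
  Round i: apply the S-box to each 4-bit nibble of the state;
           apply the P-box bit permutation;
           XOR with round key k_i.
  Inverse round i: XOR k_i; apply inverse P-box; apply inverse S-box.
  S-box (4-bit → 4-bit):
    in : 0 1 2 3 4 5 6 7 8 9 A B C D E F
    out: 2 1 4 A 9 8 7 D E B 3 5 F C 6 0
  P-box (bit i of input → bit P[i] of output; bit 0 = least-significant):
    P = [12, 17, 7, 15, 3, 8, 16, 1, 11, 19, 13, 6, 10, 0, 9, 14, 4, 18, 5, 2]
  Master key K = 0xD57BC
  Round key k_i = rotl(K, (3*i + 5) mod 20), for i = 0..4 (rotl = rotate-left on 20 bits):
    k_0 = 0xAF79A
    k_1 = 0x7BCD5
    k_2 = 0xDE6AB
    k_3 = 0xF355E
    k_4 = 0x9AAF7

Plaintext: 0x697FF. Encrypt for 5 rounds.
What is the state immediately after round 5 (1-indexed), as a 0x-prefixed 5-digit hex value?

0xE72B7

s_0 = plaintext = 0x697FF
s_1 = Round(s_0, k_0) = 0xE9BEB
s_2 = Round(s_1, k_1) = 0x2C174
s_3 = Round(s_2, k_2) = 0xC3880
s_4 = Round(s_3, k_3) = 0x05429
s_5 = Round(s_4, k_4) = 0xE72B7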